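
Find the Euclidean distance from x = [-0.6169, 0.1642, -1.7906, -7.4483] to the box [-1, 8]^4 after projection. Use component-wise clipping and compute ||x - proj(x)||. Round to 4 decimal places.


Project each component onto [-1, 8].
clip(-0.6169) = -0.6169, clip(0.1642) = 0.1642, clip(-1.7906) = -1.0, clip(-7.4483) = -1.0
Projection = [-0.6169, 0.1642, -1.0, -1.0]
Squared diffs: [0.0, 0.0, 0.625, 41.5806]
Distance = sqrt(42.2056) = 6.4966


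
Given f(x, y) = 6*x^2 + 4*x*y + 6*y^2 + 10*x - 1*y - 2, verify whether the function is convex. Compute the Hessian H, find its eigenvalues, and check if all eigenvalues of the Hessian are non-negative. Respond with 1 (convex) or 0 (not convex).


The Hessian of f(x,y) = 6*x^2 + 4*x*y + 6*y^2 + 10*x - 1*y - 2 is:
H = [[12, 4], [4, 12]]
Trace = 12 + 12 = 24
Determinant = 12*12 - (4)^2 = 128
Discriminant = (24)^2 - 4*128 = 64.0
Eigenvalues: lambda_1 = 8.0, lambda_2 = 16.0
The function is convex.

1


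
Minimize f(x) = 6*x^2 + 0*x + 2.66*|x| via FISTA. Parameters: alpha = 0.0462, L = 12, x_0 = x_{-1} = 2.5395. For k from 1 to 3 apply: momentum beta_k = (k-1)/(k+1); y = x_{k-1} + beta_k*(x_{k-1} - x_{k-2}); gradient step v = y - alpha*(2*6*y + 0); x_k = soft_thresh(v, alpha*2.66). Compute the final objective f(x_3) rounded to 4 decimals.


FISTA on f(x) = 6*x^2 + 0*x + 2.66*|x|
L = 12, alpha = 0.0462
Iteration 1: beta = 0.0, y = 2.5395 + 0.0*(2.5395 - 2.5395) = 2.5395
  grad(y) = 30.474, v = y - alpha*grad = 1.1316
  prox(v) = soft_thresh(1.1316, 0.1229) = 1.0087
Iteration 2: beta = 0.3333, y = 1.0087 + 0.3333*(1.0087 - 2.5395) = 0.4984
  grad(y) = 5.9813, v = y - alpha*grad = 0.2221
  prox(v) = soft_thresh(0.2221, 0.1229) = 0.0992
Iteration 3: beta = 0.5, y = 0.0992 + 0.5*(0.0992 - 1.0087) = -0.3555
  grad(y) = -4.2664, v = y - alpha*grad = -0.1584
  prox(v) = soft_thresh(-0.1584, 0.1229) = -0.0355
f(x_3) = 6*(-0.0355)^2 + 0*(-0.0355) + 2.66*|-0.0355| = 0.1021


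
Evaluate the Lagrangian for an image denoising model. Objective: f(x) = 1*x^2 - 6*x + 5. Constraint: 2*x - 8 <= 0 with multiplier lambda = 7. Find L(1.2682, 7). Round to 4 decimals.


Step 1: Evaluate f(x).
f(1.2682) = 1*1.2682^2 - 6*1.2682 + 5 = -1.0009
Step 2: Evaluate g(x).
g(1.2682) = 2*1.2682 - 8 = -5.4636
Step 3: Compute Lagrangian.
L = -1.0009 + 7*-5.4636 = -39.2461


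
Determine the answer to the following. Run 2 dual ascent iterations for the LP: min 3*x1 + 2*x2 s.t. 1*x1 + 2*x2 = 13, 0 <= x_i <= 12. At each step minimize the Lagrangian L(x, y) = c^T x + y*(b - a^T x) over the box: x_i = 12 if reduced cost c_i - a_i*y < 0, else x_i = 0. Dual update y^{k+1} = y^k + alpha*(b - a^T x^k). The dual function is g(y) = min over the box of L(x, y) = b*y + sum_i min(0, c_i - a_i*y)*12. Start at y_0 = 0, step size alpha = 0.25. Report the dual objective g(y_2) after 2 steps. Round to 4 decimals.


Dual ascent for LP: min 3*x1 + 2*x2, 1*x1 + 2*x2 = 13, 0 <= x_i <= 12
Step 1: y^k = 0.0, reduced costs: (3.0, 2.0)
  x^k = (0.0, 0.0), subgradient = b - a^T x = 13.0
  y^{k+1} = 0.0 + 0.25*13.0 = 3.25
Step 2: y^k = 3.25, reduced costs: (-0.25, -4.5)
  x^k = (12.0, 12.0), subgradient = b - a^T x = -23.0
  y^{k+1} = 3.25 + 0.25*-23.0 = -2.5
Dual objective at y_2 = -2.5: reduced costs (5.5, 7.0), box minimizer x = (0.0, 0.0)
g(y_2) = b*y + (c1 - a1*y)*x1 + (c2 - a2*y)*x2 = 13*(-2.5) + 5.5*0.0 + 7.0*0.0 = -32.5 + 0.0 + 0.0 = -32.5


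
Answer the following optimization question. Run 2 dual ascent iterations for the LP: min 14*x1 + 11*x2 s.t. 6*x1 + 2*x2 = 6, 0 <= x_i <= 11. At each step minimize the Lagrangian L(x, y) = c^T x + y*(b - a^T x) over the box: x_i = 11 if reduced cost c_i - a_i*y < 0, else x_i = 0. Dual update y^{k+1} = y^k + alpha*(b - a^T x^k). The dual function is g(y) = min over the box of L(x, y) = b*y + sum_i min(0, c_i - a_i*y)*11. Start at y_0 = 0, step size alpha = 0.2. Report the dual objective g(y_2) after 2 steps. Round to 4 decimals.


Dual ascent for LP: min 14*x1 + 11*x2, 6*x1 + 2*x2 = 6, 0 <= x_i <= 11
Step 1: y^k = 0.0, reduced costs: (14.0, 11.0)
  x^k = (0.0, 0.0), subgradient = b - a^T x = 6.0
  y^{k+1} = 0.0 + 0.2*6.0 = 1.2
Step 2: y^k = 1.2, reduced costs: (6.8, 8.6)
  x^k = (0.0, 0.0), subgradient = b - a^T x = 6.0
  y^{k+1} = 1.2 + 0.2*6.0 = 2.4
Dual objective at y_2 = 2.4: reduced costs (-0.4, 6.2), box minimizer x = (11.0, 0.0)
g(y_2) = b*y + (c1 - a1*y)*x1 + (c2 - a2*y)*x2 = 6*2.4 + (-0.4)*11.0 + 6.2*0.0 = 14.4 - 4.4 + 0.0 = 10.0


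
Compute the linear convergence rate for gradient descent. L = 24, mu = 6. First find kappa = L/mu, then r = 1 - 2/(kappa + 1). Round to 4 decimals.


Step 1: Compute the condition number.
kappa = L/mu = 24/6 = 4.0
Step 2: Compute the convergence rate.
r = 1 - 2/(kappa + 1) = 1 - 2*mu/(L + mu) = (L - mu)/(L + mu) = 18/30 = 0.6


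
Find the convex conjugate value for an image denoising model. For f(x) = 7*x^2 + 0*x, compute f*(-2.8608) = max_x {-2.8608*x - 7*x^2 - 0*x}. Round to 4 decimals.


f*(y) = sup_x {y*x - a*x^2 - b*x} = sup_x {(y-b)*x - a*x^2}
FOC: (y - b) - 2a*x = 0 => x* = (y - b)/(2a)
x* = (-2.8608 - 0)/(2*7) = -0.2043
f*(-2.8608) = (y-b)^2/(4a) = (-2.8608 - 0)^2/(4*7)
= 8.1842/28 = 0.2923


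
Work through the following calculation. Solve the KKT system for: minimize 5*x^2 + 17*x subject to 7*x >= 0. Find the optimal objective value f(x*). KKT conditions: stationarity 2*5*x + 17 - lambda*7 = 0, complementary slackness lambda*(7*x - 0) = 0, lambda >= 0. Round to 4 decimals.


Step 1: Try lambda = 0 (constraint inactive).
x_unc = -17/(2*5) = -1.7
Check: 7*-1.7 = -11.9 < 0 -- violated!
Step 2: Constraint must be active: 7*x = 0
x* = 0/7 = 0.0
lambda = (2*5*0.0 + 17)/7 = 2.4286
Step 3: Compute optimal value.
f(x*) = 5*0.0^2 + 17*0.0 = 0.0


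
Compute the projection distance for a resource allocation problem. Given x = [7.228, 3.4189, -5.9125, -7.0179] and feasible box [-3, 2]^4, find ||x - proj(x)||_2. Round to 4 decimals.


Project each component onto [-3, 2].
clip(7.228) = 2.0, clip(3.4189) = 2.0, clip(-5.9125) = -3.0, clip(-7.0179) = -3.0
Projection = [2.0, 2.0, -3.0, -3.0]
Squared diffs: [27.332, 2.0133, 8.4827, 16.1435]
Distance = sqrt(53.9715) = 7.3465


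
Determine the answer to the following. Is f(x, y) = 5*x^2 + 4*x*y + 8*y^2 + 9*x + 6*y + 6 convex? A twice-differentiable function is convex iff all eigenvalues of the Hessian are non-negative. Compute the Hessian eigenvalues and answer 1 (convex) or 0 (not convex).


The Hessian of f(x,y) = 5*x^2 + 4*x*y + 8*y^2 + 9*x + 6*y + 6 is:
H = [[10, 4], [4, 16]]
Trace = 10 + 16 = 26
Determinant = 10*16 - (4)^2 = 144
Discriminant = (26)^2 - 4*144 = 100.0
Eigenvalues: lambda_1 = 8.0, lambda_2 = 18.0
The function is convex.

1


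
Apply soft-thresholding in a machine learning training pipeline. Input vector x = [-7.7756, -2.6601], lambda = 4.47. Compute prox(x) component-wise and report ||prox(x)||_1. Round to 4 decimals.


Soft-thresholding with lambda = 4.47:
prox(-7.7756) = sign(-7.7756)*max(|-7.7756| - 4.47, 0) = -3.3056
prox(-2.6601) = sign(-2.6601)*max(|-2.6601| - 4.47, 0) = 0.0
prox(x) = [-3.3056, 0.0]
||prox(x)||_1 = 3.3056 + 0.0 = 3.3056


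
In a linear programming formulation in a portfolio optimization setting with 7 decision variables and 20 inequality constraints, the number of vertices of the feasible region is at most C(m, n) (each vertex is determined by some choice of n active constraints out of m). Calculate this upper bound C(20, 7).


Each vertex corresponds to some choice of n active constraints out of m, so the number of vertices is at most C(m, n) = m! / (n!(m-n)!).
m = 20, n = 7
Numerator: 20 * 19 * 18 * 17 * 16 * 15 * 14
Denominator: 7! = 5040
C(20, 7) = 77520


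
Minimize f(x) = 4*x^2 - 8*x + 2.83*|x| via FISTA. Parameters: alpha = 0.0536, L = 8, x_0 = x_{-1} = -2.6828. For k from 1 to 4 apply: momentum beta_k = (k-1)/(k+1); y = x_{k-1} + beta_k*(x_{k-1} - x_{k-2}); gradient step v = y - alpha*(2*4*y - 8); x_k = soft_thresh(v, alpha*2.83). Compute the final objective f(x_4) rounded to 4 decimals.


FISTA on f(x) = 4*x^2 - 8*x + 2.83*|x|
L = 8, alpha = 0.0536
Iteration 1: beta = 0.0, y = -2.6828 + 0.0*(-2.6828 + 2.6828) = -2.6828
  grad(y) = -29.4624, v = y - alpha*grad = -1.1036
  prox(v) = soft_thresh(-1.1036, 0.1517) = -0.9519
Iteration 2: beta = 0.3333, y = -0.9519 + 0.3333*(-0.9519 + 2.6828) = -0.375
  grad(y) = -10.9998, v = y - alpha*grad = 0.2146
  prox(v) = soft_thresh(0.2146, 0.1517) = 0.0629
Iteration 3: beta = 0.5, y = 0.0629 + 0.5*(0.0629 + 0.9519) = 0.5704
  grad(y) = -3.4371, v = y - alpha*grad = 0.7546
  prox(v) = soft_thresh(0.7546, 0.1517) = 0.6029
Iteration 4: beta = 0.6, y = 0.6029 + 0.6*(0.6029 - 0.0629) = 0.9269
  grad(y) = -0.5849, v = y - alpha*grad = 0.9582
  prox(v) = soft_thresh(0.9582, 0.1517) = 0.8065
f(x_4) = 4*0.8065^2 - 8*0.8065 + 2.83*|0.8065| = -1.5678


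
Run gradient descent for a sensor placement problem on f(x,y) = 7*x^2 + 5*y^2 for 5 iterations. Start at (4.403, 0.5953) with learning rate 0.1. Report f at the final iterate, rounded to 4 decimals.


Gradient descent on f(x,y) = 7*x^2 + 5*y^2.
Starting point: (4.403, 0.5953), alpha = 0.1
Step 1: grad_x = 2*7*4.403 = 61.642, grad_y = 2*5*0.5953 = 5.953
  x_1 = 4.403 - 0.1*61.642 = -1.7612
  y_1 = 0.5953 - 0.1*5.953 = 0.0
Step 2: grad_x = 2*7*-1.7612 = -24.6568, grad_y = 2*5*0.0 = 0.0
  x_2 = -1.7612 - 0.1*-24.6568 = 0.7045
  y_2 = 0.0 - 0.1*0.0 = 0.0
Step 3: grad_x = 2*7*0.7045 = 9.8627, grad_y = 2*5*0.0 = 0.0
  x_3 = 0.7045 - 0.1*9.8627 = -0.2818
  y_3 = 0.0 - 0.1*0.0 = 0.0
Step 4: grad_x = 2*7*-0.2818 = -3.9451, grad_y = 2*5*0.0 = 0.0
  x_4 = -0.2818 - 0.1*-3.9451 = 0.1127
  y_4 = 0.0 - 0.1*0.0 = 0.0
Step 5: grad_x = 2*7*0.1127 = 1.578, grad_y = 2*5*0.0 = 0.0
  x_5 = 0.1127 - 0.1*1.578 = -0.0451
  y_5 = 0.0 - 0.1*0.0 = 0.0
f(-0.0451, 0.0) = 7*(-0.0451)^2 + 5*0.0^2 = 0.0142


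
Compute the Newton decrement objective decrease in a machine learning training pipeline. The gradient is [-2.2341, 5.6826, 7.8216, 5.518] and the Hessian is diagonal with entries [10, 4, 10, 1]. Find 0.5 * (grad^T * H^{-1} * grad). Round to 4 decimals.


Step 1: H is diagonal, so H^(-1) * g = [-0.2234, 1.4207, 0.7822, 5.518].
Step 2: g^T H^(-1) g = sum_i g_i^2 / H_ii
  = (-2.2341)^2/10 + (5.6826)^2/4 + (7.8216)^2/10 + (5.518)^2/1
  = 0.4991 + 8.073 + 6.1177 + 30.4483 = 45.1382
Step 3: Objective decrease = 0.5 * g^T H^(-1) g = 22.5691


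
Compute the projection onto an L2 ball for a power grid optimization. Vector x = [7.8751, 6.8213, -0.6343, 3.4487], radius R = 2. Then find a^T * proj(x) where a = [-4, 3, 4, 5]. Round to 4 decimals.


Step 1: Compute ||x|| (intermediates to 6 decimals).
||x|| = sqrt(7.8751^2 + 6.8213^2 + (-0.6343)^2 + 3.4487^2) = 10.992871
Step 2: Project.
Since ||x|| > R, scale = R/||x|| = 2/10.992871 = 0.181936, proj(x) = scale * x
proj(x) = [1.432764, 1.24104, -0.115402, 0.627443]
Step 3: Dot product.
a^T * proj(x) = -4*1.432764 + 3*1.24104 + 4*(-0.115402) + 5*0.627443 = 0.6677


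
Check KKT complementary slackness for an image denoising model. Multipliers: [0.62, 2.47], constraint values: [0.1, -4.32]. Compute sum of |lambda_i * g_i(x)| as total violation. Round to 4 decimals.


KKT complementary slackness check:
lambda_1 * g_1 = 0.62 * 0.1 = 0.062
lambda_2 * g_2 = 2.47 * -4.32 = -10.6704
Total violation = 0.062 + 10.6704 = 10.7324


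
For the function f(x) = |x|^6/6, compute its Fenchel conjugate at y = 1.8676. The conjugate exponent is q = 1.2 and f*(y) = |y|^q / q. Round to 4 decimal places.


The conjugate exponent q satisfies 1/p + 1/q = 1.
p = 6, so q = 6/(6 - 1) = 1.2
|y|^q = 1.8676^1.2 = 2.1161
f*(1.8676) = 2.1161 / 1.2 = 1.7634


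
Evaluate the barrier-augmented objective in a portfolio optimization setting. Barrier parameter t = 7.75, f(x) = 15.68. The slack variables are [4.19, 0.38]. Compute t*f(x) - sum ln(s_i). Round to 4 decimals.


Step 1: Compute log-barrier.
ln values: [1.4327, -0.9676]
phi = -(1.4327 - 0.9676) = -0.4651
Step 2: Compute augmented objective.
t*f(x) = 7.75*15.68 = 121.52
Total = 121.52 - 0.4651 = 121.0549


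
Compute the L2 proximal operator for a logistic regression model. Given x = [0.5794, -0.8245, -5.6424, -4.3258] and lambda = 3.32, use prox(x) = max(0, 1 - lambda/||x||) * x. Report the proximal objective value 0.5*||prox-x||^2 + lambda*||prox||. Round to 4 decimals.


Step 1: Compute ||x||.
||x|| = 7.1809
Step 2: Compute scaling factor.
scale = max(0, 1 - 3.32/7.1809) = 0.5377
Step 3: prox(x) = [0.3115, -0.4433, -3.0337, -2.3258]
||prox(x)|| = 3.8609
Step 4: Proximal objective.
0.5*||prox-x||^2 = 5.5112
lambda*||prox|| = 12.8182
Total = 18.3293


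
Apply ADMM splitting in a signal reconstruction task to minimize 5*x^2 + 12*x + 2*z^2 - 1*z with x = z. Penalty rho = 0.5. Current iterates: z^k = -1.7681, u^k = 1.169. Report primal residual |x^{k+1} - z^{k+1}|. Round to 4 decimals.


ADMM iteration with rho = 0.5, z^k = -1.7681, u^k = 1.169
Step 1: x-update.
Minimize 5*x^2 + 12*x + (0.5/2)*(x + 1.7681 + 1.169)^2
FOC: (2*5 + 0.5)*x = -12 + 0.5*(-1.7681 - 1.169)
x^{k+1} = -1.2827
Step 2: z-update.
Minimize 2*z^2 - 1*z + (0.5/2)*(-1.2827 - z + 1.169)^2
FOC: (2*2 + 0.5)*z = 1 + 0.5*(-1.2827 + 1.169)
z^{k+1} = 0.2096
Step 3: u-update.
u^{k+1} = 1.169 - 1.2827 - 0.2096 = -0.3233
Step 4: Primal residual = |-1.2827 - 0.2096| = 1.4923


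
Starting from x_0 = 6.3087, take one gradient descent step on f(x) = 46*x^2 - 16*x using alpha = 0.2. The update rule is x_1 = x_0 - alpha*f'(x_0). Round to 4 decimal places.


We compute the gradient at x_0 and apply the update.
f'(x) = 92*x - 16
f'(6.3087) = 92*6.3087 - 16 = 564.4004
x_1 = 6.3087 - 0.2*564.4004 = -106.5714


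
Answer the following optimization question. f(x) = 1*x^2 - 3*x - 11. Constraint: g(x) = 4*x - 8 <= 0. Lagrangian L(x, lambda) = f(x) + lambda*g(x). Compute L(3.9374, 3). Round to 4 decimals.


Step 1: Evaluate f(x).
f(3.9374) = 1*3.9374^2 - 3*3.9374 - 11 = -7.3091
Step 2: Evaluate g(x).
g(3.9374) = 4*3.9374 - 8 = 7.7496
Step 3: Compute Lagrangian.
L = -7.3091 + 3*7.7496 = 15.9397


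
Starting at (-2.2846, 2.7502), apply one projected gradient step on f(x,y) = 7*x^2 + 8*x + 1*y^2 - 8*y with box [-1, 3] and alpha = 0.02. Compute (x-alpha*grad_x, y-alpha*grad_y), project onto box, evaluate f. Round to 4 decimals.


Step 1: Compute gradient at (-2.2846, 2.7502).
grad_x = 2*7*-2.2846 + 8 = -23.9844
grad_y = 2*1*2.7502 - 8 = -2.4996
Step 2: Gradient step.
x_raw = -2.2846 - 0.02*-23.9844 = -1.8049
y_raw = 2.7502 - 0.02*-2.4996 = 2.8002
Step 3: Project onto [-1, 3].
x_proj = clip(-1.8049) = -1.0
y_proj = clip(2.8002) = 2.8002
Step 4: Evaluate f.
f(-1.0, 2.8002) = -15.5605


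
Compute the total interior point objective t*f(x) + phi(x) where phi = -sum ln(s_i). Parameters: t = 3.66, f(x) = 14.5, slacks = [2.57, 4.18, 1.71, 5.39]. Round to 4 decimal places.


Step 1: Compute log-barrier.
ln values: [0.9439, 1.4303, 0.5365, 1.6845]
phi = -(0.9439 + 1.4303 + 0.5365 + 1.6845) = -4.5953
Step 2: Compute augmented objective.
t*f(x) = 3.66*14.5 = 53.07
Total = 53.07 - 4.5953 = 48.4747


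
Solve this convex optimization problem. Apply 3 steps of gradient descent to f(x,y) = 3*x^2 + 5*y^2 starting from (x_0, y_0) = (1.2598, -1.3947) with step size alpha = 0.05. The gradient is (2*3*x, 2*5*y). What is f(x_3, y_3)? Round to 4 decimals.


Gradient descent on f(x,y) = 3*x^2 + 5*y^2.
Starting point: (1.2598, -1.3947), alpha = 0.05
Step 1: grad_x = 2*3*1.2598 = 7.5588, grad_y = 2*5*-1.3947 = -13.947
  x_1 = 1.2598 - 0.05*7.5588 = 0.8819
  y_1 = -1.3947 - 0.05*-13.947 = -0.6974
Step 2: grad_x = 2*3*0.8819 = 5.2912, grad_y = 2*5*-0.6974 = -6.9735
  x_2 = 0.8819 - 0.05*5.2912 = 0.6173
  y_2 = -0.6974 - 0.05*-6.9735 = -0.3487
Step 3: grad_x = 2*3*0.6173 = 3.7038, grad_y = 2*5*-0.3487 = -3.4868
  x_3 = 0.6173 - 0.05*3.7038 = 0.4321
  y_3 = -0.3487 - 0.05*-3.4868 = -0.1743
f(0.4321, -0.1743) = 3*0.4321^2 + 5*(-0.1743)^2 = 0.7121


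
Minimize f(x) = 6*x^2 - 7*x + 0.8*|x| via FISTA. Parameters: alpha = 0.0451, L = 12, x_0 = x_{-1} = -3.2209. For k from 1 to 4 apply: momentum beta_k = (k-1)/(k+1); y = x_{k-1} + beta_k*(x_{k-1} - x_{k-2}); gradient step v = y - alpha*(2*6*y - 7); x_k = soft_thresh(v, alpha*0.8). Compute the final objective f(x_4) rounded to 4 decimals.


FISTA on f(x) = 6*x^2 - 7*x + 0.8*|x|
L = 12, alpha = 0.0451
Iteration 1: beta = 0.0, y = -3.2209 + 0.0*(-3.2209 + 3.2209) = -3.2209
  grad(y) = -45.6508, v = y - alpha*grad = -1.162
  prox(v) = soft_thresh(-1.162, 0.0361) = -1.126
Iteration 2: beta = 0.3333, y = -1.126 + 0.3333*(-1.126 + 3.2209) = -0.4277
  grad(y) = -12.1319, v = y - alpha*grad = 0.1195
  prox(v) = soft_thresh(0.1195, 0.0361) = 0.0834
Iteration 3: beta = 0.5, y = 0.0834 + 0.5*(0.0834 + 1.126) = 0.6881
  grad(y) = 1.2572, v = y - alpha*grad = 0.6314
  prox(v) = soft_thresh(0.6314, 0.0361) = 0.5953
Iteration 4: beta = 0.6, y = 0.5953 + 0.6*(0.5953 - 0.0834) = 0.9025
  grad(y) = 3.8296, v = y - alpha*grad = 0.7298
  prox(v) = soft_thresh(0.7298, 0.0361) = 0.6937
f(x_4) = 6*0.6937^2 - 7*0.6937 + 0.8*|0.6937| = -1.4137


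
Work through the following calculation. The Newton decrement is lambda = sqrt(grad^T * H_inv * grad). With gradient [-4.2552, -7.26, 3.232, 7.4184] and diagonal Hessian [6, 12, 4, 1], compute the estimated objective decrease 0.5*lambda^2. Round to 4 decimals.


Step 1: H is diagonal, so H^(-1) * g = [-0.7092, -0.605, 0.808, 7.4184].
Step 2: g^T H^(-1) g = sum_i g_i^2 / H_ii
  = (-4.2552)^2/6 + (-7.26)^2/12 + (3.232)^2/4 + (7.4184)^2/1
  = 3.0178 + 4.3923 + 2.6115 + 55.0327 = 65.0542
Step 3: Objective decrease = 0.5 * g^T H^(-1) g = 32.5271


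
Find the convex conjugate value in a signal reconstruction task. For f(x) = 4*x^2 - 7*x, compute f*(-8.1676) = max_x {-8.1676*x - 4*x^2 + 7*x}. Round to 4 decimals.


f*(y) = sup_x {y*x - a*x^2 - b*x} = sup_x {(y-b)*x - a*x^2}
FOC: (y - b) - 2a*x = 0 => x* = (y - b)/(2a)
x* = (-8.1676 + 7)/(2*4) = -0.146
f*(-8.1676) = (y-b)^2/(4a) = (-8.1676 + 7)^2/(4*4)
= 1.3633/16 = 0.0852


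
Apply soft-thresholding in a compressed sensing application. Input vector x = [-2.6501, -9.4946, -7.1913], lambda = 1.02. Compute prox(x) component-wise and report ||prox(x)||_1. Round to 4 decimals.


Soft-thresholding with lambda = 1.02:
prox(-2.6501) = sign(-2.6501)*max(|-2.6501| - 1.02, 0) = -1.6301
prox(-9.4946) = sign(-9.4946)*max(|-9.4946| - 1.02, 0) = -8.4746
prox(-7.1913) = sign(-7.1913)*max(|-7.1913| - 1.02, 0) = -6.1713
prox(x) = [-1.6301, -8.4746, -6.1713]
||prox(x)||_1 = 1.6301 + 8.4746 + 6.1713 = 16.276


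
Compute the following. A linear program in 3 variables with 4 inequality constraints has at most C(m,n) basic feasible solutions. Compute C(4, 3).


Each vertex corresponds to some choice of n active constraints out of m, so the number of vertices is at most C(m, n) = m! / (n!(m-n)!).
m = 4, n = 3
Numerator: 4 * 3 * 2
Denominator: 3! = 6
C(4, 3) = 4


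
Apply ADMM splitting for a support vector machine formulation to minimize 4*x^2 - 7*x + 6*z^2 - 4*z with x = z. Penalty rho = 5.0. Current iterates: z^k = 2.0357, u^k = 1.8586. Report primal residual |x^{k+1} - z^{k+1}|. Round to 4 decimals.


ADMM iteration with rho = 5.0, z^k = 2.0357, u^k = 1.8586
Step 1: x-update.
Minimize 4*x^2 - 7*x + (5.0/2)*(x - 2.0357 + 1.8586)^2
FOC: (2*4 + 5.0)*x = 7 + 5.0*(2.0357 - 1.8586)
x^{k+1} = 0.6066
Step 2: z-update.
Minimize 6*z^2 - 4*z + (5.0/2)*(0.6066 - z + 1.8586)^2
FOC: (2*6 + 5.0)*z = 4 + 5.0*(0.6066 + 1.8586)
z^{k+1} = 0.9603
Step 3: u-update.
u^{k+1} = 1.8586 + 0.6066 - 0.9603 = 1.5048
Step 4: Primal residual = |0.6066 - 0.9603| = 0.3538


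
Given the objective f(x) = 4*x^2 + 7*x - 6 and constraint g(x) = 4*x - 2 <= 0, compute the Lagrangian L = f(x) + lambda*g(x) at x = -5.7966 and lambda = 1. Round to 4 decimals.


Step 1: Evaluate f(x).
f(-5.7966) = 4*(-5.7966)^2 + 7*(-5.7966) - 6 = 87.8261
Step 2: Evaluate g(x).
g(-5.7966) = 4*-5.7966 - 2 = -25.1864
Step 3: Compute Lagrangian.
L = 87.8261 + 1*-25.1864 = 62.6397


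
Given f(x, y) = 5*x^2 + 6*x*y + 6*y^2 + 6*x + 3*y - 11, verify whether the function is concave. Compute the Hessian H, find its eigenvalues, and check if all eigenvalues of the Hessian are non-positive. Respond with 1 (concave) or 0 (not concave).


The Hessian of f(x,y) = 5*x^2 + 6*x*y + 6*y^2 + 6*x + 3*y - 11 is:
H = [[10, 6], [6, 12]]
Trace = 10 + 12 = 22
Determinant = 10*12 - (6)^2 = 84
Discriminant = (22)^2 - 4*84 = 148.0
Eigenvalues: lambda_1 = 4.9172, lambda_2 = 17.0828
The function is not concave.

0


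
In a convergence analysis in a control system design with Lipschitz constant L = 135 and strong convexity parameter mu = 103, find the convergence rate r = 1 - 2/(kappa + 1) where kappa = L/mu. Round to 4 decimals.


Step 1: Compute the condition number.
kappa = L/mu = 135/103 = 1.3107
Step 2: Compute the convergence rate.
r = 1 - 2/(kappa + 1) = 1 - 2*mu/(L + mu) = (L - mu)/(L + mu) = 32/238 = 0.1345


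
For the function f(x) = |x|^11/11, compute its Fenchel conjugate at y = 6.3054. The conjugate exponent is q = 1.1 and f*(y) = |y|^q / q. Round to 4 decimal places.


The conjugate exponent q satisfies 1/p + 1/q = 1.
p = 11, so q = 11/(11 - 1) = 1.1
|y|^q = 6.3054^1.1 = 7.5803
f*(6.3054) = 7.5803 / 1.1 = 6.8911


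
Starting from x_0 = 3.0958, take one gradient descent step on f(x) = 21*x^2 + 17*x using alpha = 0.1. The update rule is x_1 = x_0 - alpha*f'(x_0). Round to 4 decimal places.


We compute the gradient at x_0 and apply the update.
f'(x) = 42*x + 17
f'(3.0958) = 42*3.0958 + 17 = 147.0236
x_1 = 3.0958 - 0.1*147.0236 = -11.6066


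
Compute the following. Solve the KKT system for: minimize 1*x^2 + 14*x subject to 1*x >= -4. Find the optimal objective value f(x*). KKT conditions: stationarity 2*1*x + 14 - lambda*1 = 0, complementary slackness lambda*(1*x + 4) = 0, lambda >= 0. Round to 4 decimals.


Step 1: Try lambda = 0 (constraint inactive).
x_unc = -14/(2*1) = -7.0
Check: 1*-7.0 = -7.0 < -4 -- violated!
Step 2: Constraint must be active: 1*x = -4
x* = -4/1 = -4.0
lambda = (2*1*(-4.0) + 14)/1 = 6.0
Step 3: Compute optimal value.
f(x*) = 1*(-4.0)^2 + 14*(-4.0) = -40.0


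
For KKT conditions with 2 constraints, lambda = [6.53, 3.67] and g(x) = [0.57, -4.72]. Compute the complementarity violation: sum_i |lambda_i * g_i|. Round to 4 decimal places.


KKT complementary slackness check:
lambda_1 * g_1 = 6.53 * 0.57 = 3.7221
lambda_2 * g_2 = 3.67 * -4.72 = -17.3224
Total violation = 3.7221 + 17.3224 = 21.0445


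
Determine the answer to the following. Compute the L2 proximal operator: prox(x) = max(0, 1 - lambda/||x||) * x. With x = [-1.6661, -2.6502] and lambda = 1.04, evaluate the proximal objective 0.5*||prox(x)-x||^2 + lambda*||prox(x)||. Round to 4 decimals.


Step 1: Compute ||x||.
||x|| = 3.1304
Step 2: Compute scaling factor.
scale = max(0, 1 - 1.04/3.1304) = 0.6678
Step 3: prox(x) = [-1.1126, -1.7697]
||prox(x)|| = 2.0904
Step 4: Proximal objective.
0.5*||prox-x||^2 = 0.5408
lambda*||prox|| = 2.174
Total = 2.7148


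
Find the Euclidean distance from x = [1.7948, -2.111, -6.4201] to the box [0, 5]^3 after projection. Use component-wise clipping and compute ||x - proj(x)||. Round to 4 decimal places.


Project each component onto [0, 5].
clip(1.7948) = 1.7948, clip(-2.111) = 0.0, clip(-6.4201) = 0.0
Projection = [1.7948, 0.0, 0.0]
Squared diffs: [0.0, 4.4563, 41.2177]
Distance = sqrt(45.674) = 6.7583


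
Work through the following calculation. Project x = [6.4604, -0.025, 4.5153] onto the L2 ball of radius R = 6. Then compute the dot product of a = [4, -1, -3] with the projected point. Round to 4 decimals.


Step 1: Compute ||x|| (intermediates to 6 decimals).
||x|| = sqrt(6.4604^2 + (-0.025)^2 + 4.5153^2) = 7.881962
Step 2: Project.
Since ||x|| > R, scale = R/||x|| = 6/7.881962 = 0.761232, proj(x) = scale * x
proj(x) = [4.917863, -0.019031, 3.437191]
Step 3: Dot product.
a^T * proj(x) = 4*4.917863 - 1*(-0.019031) - 3*3.437191 = 9.3789


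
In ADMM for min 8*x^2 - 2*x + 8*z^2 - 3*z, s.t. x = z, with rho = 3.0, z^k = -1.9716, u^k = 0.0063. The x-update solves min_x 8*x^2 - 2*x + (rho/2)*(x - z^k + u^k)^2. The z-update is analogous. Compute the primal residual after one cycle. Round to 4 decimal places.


ADMM iteration with rho = 3.0, z^k = -1.9716, u^k = 0.0063
Step 1: x-update.
Minimize 8*x^2 - 2*x + (3.0/2)*(x + 1.9716 + 0.0063)^2
FOC: (2*8 + 3.0)*x = 2 + 3.0*(-1.9716 - 0.0063)
x^{k+1} = -0.207
Step 2: z-update.
Minimize 8*z^2 - 3*z + (3.0/2)*(-0.207 - z + 0.0063)^2
FOC: (2*8 + 3.0)*z = 3 + 3.0*(-0.207 + 0.0063)
z^{k+1} = 0.1262
Step 3: u-update.
u^{k+1} = 0.0063 - 0.207 - 0.1262 = -0.3269
Step 4: Primal residual = |-0.207 - 0.1262| = 0.3332


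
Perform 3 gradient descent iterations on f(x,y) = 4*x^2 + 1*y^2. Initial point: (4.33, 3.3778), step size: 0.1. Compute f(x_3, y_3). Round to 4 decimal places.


Gradient descent on f(x,y) = 4*x^2 + 1*y^2.
Starting point: (4.33, 3.3778), alpha = 0.1
Step 1: grad_x = 2*4*4.33 = 34.64, grad_y = 2*1*3.3778 = 6.7556
  x_1 = 4.33 - 0.1*34.64 = 0.866
  y_1 = 3.3778 - 0.1*6.7556 = 2.7022
Step 2: grad_x = 2*4*0.866 = 6.928, grad_y = 2*1*2.7022 = 5.4045
  x_2 = 0.866 - 0.1*6.928 = 0.1732
  y_2 = 2.7022 - 0.1*5.4045 = 2.1618
Step 3: grad_x = 2*4*0.1732 = 1.3856, grad_y = 2*1*2.1618 = 4.3236
  x_3 = 0.1732 - 0.1*1.3856 = 0.0346
  y_3 = 2.1618 - 0.1*4.3236 = 1.7294
f(0.0346, 1.7294) = 4*0.0346^2 + 1*1.7294^2 = 2.9957


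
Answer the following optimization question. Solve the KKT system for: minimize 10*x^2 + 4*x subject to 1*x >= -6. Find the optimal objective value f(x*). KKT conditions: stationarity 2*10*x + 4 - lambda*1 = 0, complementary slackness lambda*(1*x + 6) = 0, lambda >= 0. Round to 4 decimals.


Step 1: Try lambda = 0 (constraint inactive).
Stationarity: 2*10*x + 4 = 0
x* = -4/(2*10) = -0.2
Check constraint: 1*-0.2 = -0.2 >= -6 -- satisfied.
Step 2: Compute optimal value.
f(x*) = 10*(-0.2)^2 + 4*(-0.2) = -0.4


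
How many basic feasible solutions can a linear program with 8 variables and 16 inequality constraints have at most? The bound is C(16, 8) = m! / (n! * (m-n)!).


Each vertex corresponds to some choice of n active constraints out of m, so the number of vertices is at most C(m, n) = m! / (n!(m-n)!).
m = 16, n = 8
Numerator: 16 * 15 * 14 * 13 * 12 * 11 * 10 * 9
Denominator: 8! = 40320
C(16, 8) = 12870


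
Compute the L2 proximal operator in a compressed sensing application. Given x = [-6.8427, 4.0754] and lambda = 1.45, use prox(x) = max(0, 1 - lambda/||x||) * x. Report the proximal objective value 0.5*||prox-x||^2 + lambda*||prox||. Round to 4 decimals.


Step 1: Compute ||x||.
||x|| = 7.9644
Step 2: Compute scaling factor.
scale = max(0, 1 - 1.45/7.9644) = 0.8179
Step 3: prox(x) = [-5.5969, 3.3334]
||prox(x)|| = 6.5144
Step 4: Proximal objective.
0.5*||prox-x||^2 = 1.0513
lambda*||prox|| = 9.4459
Total = 10.4971


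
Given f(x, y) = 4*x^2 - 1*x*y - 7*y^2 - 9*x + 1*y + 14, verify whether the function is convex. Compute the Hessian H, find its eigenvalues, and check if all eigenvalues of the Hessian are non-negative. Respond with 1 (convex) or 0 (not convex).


The Hessian of f(x,y) = 4*x^2 - 1*x*y - 7*y^2 - 9*x + 1*y + 14 is:
H = [[8, -1], [-1, -14]]
Trace = 8 - 14 = -6
Determinant = 8*-14 - (-1)^2 = -113
Discriminant = (-6)^2 - 4*-113 = 488.0
Eigenvalues: lambda_1 = -14.0454, lambda_2 = 8.0454
The function is not convex.

0


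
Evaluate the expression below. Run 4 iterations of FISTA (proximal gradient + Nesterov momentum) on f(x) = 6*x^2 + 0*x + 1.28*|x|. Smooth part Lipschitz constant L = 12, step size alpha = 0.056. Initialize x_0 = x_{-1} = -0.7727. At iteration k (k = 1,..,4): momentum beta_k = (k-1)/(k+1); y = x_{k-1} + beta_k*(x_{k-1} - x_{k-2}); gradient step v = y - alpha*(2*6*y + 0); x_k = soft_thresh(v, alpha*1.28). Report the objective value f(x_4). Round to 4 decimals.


FISTA on f(x) = 6*x^2 + 0*x + 1.28*|x|
L = 12, alpha = 0.056
Iteration 1: beta = 0.0, y = -0.7727 + 0.0*(-0.7727 + 0.7727) = -0.7727
  grad(y) = -9.2724, v = y - alpha*grad = -0.2534
  prox(v) = soft_thresh(-0.2534, 0.0717) = -0.1818
Iteration 2: beta = 0.3333, y = -0.1818 + 0.3333*(-0.1818 + 0.7727) = 0.0152
  grad(y) = 0.1826, v = y - alpha*grad = 0.005
  prox(v) = soft_thresh(0.005, 0.0717) = 0.0
Iteration 3: beta = 0.5, y = 0.0 + 0.5*(0.0 + 0.1818) = 0.0909
  grad(y) = 1.0906, v = y - alpha*grad = 0.0298
  prox(v) = soft_thresh(0.0298, 0.0717) = 0.0
Iteration 4: beta = 0.6, y = 0.0 + 0.6*(0.0 - 0.0) = 0.0
  grad(y) = 0.0, v = y - alpha*grad = 0.0
  prox(v) = soft_thresh(0.0, 0.0717) = 0.0
f(x_4) = 6*0.0^2 + 0*0.0 + 1.28*|0.0| = 0.0


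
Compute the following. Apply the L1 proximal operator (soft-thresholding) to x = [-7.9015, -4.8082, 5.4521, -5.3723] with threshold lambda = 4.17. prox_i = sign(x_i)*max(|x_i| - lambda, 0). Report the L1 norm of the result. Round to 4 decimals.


Soft-thresholding with lambda = 4.17:
prox(-7.9015) = sign(-7.9015)*max(|-7.9015| - 4.17, 0) = -3.7315
prox(-4.8082) = sign(-4.8082)*max(|-4.8082| - 4.17, 0) = -0.6382
prox(5.4521) = sign(5.4521)*max(|5.4521| - 4.17, 0) = 1.2821
prox(-5.3723) = sign(-5.3723)*max(|-5.3723| - 4.17, 0) = -1.2023
prox(x) = [-3.7315, -0.6382, 1.2821, -1.2023]
||prox(x)||_1 = 3.7315 + 0.6382 + 1.2821 + 1.2023 = 6.8541


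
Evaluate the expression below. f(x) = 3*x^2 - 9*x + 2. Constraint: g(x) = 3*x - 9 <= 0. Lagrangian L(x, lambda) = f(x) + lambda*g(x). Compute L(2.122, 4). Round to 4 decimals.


Step 1: Evaluate f(x).
f(2.122) = 3*2.122^2 - 9*2.122 + 2 = -3.5893
Step 2: Evaluate g(x).
g(2.122) = 3*2.122 - 9 = -2.634
Step 3: Compute Lagrangian.
L = -3.5893 + 4*-2.634 = -14.1253


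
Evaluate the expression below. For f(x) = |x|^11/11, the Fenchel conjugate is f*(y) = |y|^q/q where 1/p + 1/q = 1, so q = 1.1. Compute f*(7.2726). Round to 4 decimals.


The conjugate exponent q satisfies 1/p + 1/q = 1.
p = 11, so q = 11/(11 - 1) = 1.1
|y|^q = 7.2726^1.1 = 8.8687
f*(7.2726) = 8.8687 / 1.1 = 8.0624


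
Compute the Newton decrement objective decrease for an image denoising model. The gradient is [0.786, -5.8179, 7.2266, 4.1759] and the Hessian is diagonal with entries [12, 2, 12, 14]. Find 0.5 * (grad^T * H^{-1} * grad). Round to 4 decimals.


Step 1: H is diagonal, so H^(-1) * g = [0.0655, -2.909, 0.6022, 0.2983].
Step 2: g^T H^(-1) g = sum_i g_i^2 / H_ii
  = (0.786)^2/12 + (-5.8179)^2/2 + (7.2266)^2/12 + (4.1759)^2/14
  = 0.0515 + 16.924 + 4.352 + 1.2456 = 22.573
Step 3: Objective decrease = 0.5 * g^T H^(-1) g = 11.2865


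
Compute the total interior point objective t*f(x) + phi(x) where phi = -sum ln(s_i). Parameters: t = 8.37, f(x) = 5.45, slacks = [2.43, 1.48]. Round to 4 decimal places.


Step 1: Compute log-barrier.
ln values: [0.8879, 0.392]
phi = -(0.8879 + 0.392) = -1.2799
Step 2: Compute augmented objective.
t*f(x) = 8.37*5.45 = 45.6165
Total = 45.6165 - 1.2799 = 44.3366


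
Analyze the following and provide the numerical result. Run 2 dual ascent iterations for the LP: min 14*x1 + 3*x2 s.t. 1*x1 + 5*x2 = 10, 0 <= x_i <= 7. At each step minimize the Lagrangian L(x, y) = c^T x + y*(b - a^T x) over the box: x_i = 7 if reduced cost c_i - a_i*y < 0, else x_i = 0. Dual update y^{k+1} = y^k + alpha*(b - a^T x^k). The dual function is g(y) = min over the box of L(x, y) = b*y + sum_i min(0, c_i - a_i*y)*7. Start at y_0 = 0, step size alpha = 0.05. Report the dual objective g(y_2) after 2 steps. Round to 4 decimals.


Dual ascent for LP: min 14*x1 + 3*x2, 1*x1 + 5*x2 = 10, 0 <= x_i <= 7
Step 1: y^k = 0.0, reduced costs: (14.0, 3.0)
  x^k = (0.0, 0.0), subgradient = b - a^T x = 10.0
  y^{k+1} = 0.0 + 0.05*10.0 = 0.5
Step 2: y^k = 0.5, reduced costs: (13.5, 0.5)
  x^k = (0.0, 0.0), subgradient = b - a^T x = 10.0
  y^{k+1} = 0.5 + 0.05*10.0 = 1.0
Dual objective at y_2 = 1.0: reduced costs (13.0, -2.0), box minimizer x = (0.0, 7.0)
g(y_2) = b*y + (c1 - a1*y)*x1 + (c2 - a2*y)*x2 = 10*1.0 + 13.0*0.0 + (-2.0)*7.0 = 10.0 + 0.0 - 14.0 = -4.0


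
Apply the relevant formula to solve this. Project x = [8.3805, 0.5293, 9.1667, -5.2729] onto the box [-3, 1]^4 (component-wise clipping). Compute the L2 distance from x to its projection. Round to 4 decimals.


Project each component onto [-3, 1].
clip(8.3805) = 1.0, clip(0.5293) = 0.5293, clip(9.1667) = 1.0, clip(-5.2729) = -3.0
Projection = [1.0, 0.5293, 1.0, -3.0]
Squared diffs: [54.4718, 0.0, 66.695, 5.1661]
Distance = sqrt(126.3329) = 11.2398


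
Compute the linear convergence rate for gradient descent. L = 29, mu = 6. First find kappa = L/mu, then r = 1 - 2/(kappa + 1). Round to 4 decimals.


Step 1: Compute the condition number.
kappa = L/mu = 29/6 = 4.8333
Step 2: Compute the convergence rate.
r = 1 - 2/(kappa + 1) = 1 - 2*mu/(L + mu) = (L - mu)/(L + mu) = 23/35 = 0.6571


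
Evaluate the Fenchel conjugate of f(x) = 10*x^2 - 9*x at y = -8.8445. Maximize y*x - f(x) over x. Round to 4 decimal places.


f*(y) = sup_x {y*x - a*x^2 - b*x} = sup_x {(y-b)*x - a*x^2}
FOC: (y - b) - 2a*x = 0 => x* = (y - b)/(2a)
x* = (-8.8445 + 9)/(2*10) = 0.0078
f*(-8.8445) = (y-b)^2/(4a) = (-8.8445 + 9)^2/(4*10)
= 0.0242/40 = 0.0006


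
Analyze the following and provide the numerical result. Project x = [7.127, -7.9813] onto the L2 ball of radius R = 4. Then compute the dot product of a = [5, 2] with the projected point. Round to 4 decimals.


Step 1: Compute ||x|| (intermediates to 6 decimals).
||x|| = sqrt(7.127^2 + (-7.9813)^2) = 10.700247
Step 2: Project.
Since ||x|| > R, scale = R/||x|| = 4/10.700247 = 0.373823, proj(x) = scale * x
proj(x) = [2.664237, -2.983594]
Step 3: Dot product.
a^T * proj(x) = 5*2.664237 + 2*(-2.983594) = 7.354


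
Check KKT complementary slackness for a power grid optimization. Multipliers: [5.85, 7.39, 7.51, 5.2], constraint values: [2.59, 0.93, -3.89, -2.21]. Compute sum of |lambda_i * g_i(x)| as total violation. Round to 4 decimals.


KKT complementary slackness check:
lambda_1 * g_1 = 5.85 * 2.59 = 15.1515
lambda_2 * g_2 = 7.39 * 0.93 = 6.8727
lambda_3 * g_3 = 7.51 * -3.89 = -29.2139
lambda_4 * g_4 = 5.2 * -2.21 = -11.492
Total violation = 15.1515 + 6.8727 + 29.2139 + 11.492 = 62.7301


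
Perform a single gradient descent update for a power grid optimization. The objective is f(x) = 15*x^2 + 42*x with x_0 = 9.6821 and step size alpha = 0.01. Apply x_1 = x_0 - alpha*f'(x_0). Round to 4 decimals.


We compute the gradient at x_0 and apply the update.
f'(x) = 30*x + 42
f'(9.6821) = 30*9.6821 + 42 = 332.463
x_1 = 9.6821 - 0.01*332.463 = 6.3575


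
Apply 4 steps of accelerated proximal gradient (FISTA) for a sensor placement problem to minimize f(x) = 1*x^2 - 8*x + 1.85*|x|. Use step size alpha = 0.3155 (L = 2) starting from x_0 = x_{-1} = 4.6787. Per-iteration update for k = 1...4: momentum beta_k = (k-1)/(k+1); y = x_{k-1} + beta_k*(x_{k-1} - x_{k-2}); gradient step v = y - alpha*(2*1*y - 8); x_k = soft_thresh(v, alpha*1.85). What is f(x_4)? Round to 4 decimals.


FISTA on f(x) = 1*x^2 - 8*x + 1.85*|x|
L = 2, alpha = 0.3155
Iteration 1: beta = 0.0, y = 4.6787 + 0.0*(4.6787 - 4.6787) = 4.6787
  grad(y) = 1.3574, v = y - alpha*grad = 4.2504
  prox(v) = soft_thresh(4.2504, 0.5837) = 3.6668
Iteration 2: beta = 0.3333, y = 3.6668 + 0.3333*(3.6668 - 4.6787) = 3.3295
  grad(y) = -1.3411, v = y - alpha*grad = 3.7526
  prox(v) = soft_thresh(3.7526, 0.5837) = 3.1689
Iteration 3: beta = 0.5, y = 3.1689 + 0.5*(3.1689 - 3.6668) = 2.92
  grad(y) = -2.1601, v = y - alpha*grad = 3.6015
  prox(v) = soft_thresh(3.6015, 0.5837) = 3.0178
Iteration 4: beta = 0.6, y = 3.0178 + 0.6*(3.0178 - 3.1689) = 2.9271
  grad(y) = -2.1457, v = y - alpha*grad = 3.6041
  prox(v) = soft_thresh(3.6041, 0.5837) = 3.0204
f(x_4) = 1*3.0204^2 - 8*3.0204 + 1.85*|3.0204| = -9.4526


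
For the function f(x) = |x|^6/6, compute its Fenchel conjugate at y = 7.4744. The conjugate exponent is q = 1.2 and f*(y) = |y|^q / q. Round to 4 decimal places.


The conjugate exponent q satisfies 1/p + 1/q = 1.
p = 6, so q = 6/(6 - 1) = 1.2
|y|^q = 7.4744^1.2 = 11.1761
f*(7.4744) = 11.1761 / 1.2 = 9.3134


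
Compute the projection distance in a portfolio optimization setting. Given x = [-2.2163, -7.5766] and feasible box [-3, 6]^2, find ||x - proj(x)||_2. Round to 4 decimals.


Project each component onto [-3, 6].
clip(-2.2163) = -2.2163, clip(-7.5766) = -3.0
Projection = [-2.2163, -3.0]
Squared diffs: [0.0, 20.9453]
Distance = sqrt(20.9453) = 4.5766


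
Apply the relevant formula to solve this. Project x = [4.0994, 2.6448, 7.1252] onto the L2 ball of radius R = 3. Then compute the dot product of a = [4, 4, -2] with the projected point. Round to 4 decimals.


Step 1: Compute ||x|| (intermediates to 6 decimals).
||x|| = sqrt(4.0994^2 + 2.6448^2 + 7.1252^2) = 8.635307
Step 2: Project.
Since ||x|| > R, scale = R/||x|| = 3/8.635307 = 0.347411, proj(x) = scale * x
proj(x) = [1.424177, 0.918833, 2.475373]
Step 3: Dot product.
a^T * proj(x) = 4*1.424177 + 4*0.918833 - 2*2.475373 = 4.4213


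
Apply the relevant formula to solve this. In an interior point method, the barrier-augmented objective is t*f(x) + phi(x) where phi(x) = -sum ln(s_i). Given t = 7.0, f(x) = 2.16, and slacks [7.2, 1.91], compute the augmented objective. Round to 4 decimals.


Step 1: Compute log-barrier.
ln values: [1.9741, 0.6471]
phi = -(1.9741 + 0.6471) = -2.6212
Step 2: Compute augmented objective.
t*f(x) = 7.0*2.16 = 15.12
Total = 15.12 - 2.6212 = 12.4988


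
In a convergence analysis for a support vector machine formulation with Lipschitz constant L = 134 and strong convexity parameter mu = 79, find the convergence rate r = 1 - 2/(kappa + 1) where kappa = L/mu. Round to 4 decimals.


Step 1: Compute the condition number.
kappa = L/mu = 134/79 = 1.6962
Step 2: Compute the convergence rate.
r = 1 - 2/(kappa + 1) = 1 - 2*mu/(L + mu) = (L - mu)/(L + mu) = 55/213 = 0.2582


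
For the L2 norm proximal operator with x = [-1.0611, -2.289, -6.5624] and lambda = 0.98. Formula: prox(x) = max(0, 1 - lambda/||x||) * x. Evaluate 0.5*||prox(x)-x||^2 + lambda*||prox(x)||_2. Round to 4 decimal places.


Step 1: Compute ||x||.
||x|| = 7.0307
Step 2: Compute scaling factor.
scale = max(0, 1 - 0.98/7.0307) = 0.8606
Step 3: prox(x) = [-0.9132, -1.9699, -5.6477]
||prox(x)|| = 6.0507
Step 4: Proximal objective.
0.5*||prox-x||^2 = 0.4802
lambda*||prox|| = 5.9297
Total = 6.4099


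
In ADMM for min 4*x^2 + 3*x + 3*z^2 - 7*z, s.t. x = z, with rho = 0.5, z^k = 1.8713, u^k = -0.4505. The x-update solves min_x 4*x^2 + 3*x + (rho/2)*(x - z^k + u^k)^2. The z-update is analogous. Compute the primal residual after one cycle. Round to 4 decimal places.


ADMM iteration with rho = 0.5, z^k = 1.8713, u^k = -0.4505
Step 1: x-update.
Minimize 4*x^2 + 3*x + (0.5/2)*(x - 1.8713 - 0.4505)^2
FOC: (2*4 + 0.5)*x = -3 + 0.5*(1.8713 + 0.4505)
x^{k+1} = -0.2164
Step 2: z-update.
Minimize 3*z^2 - 7*z + (0.5/2)*(-0.2164 - z - 0.4505)^2
FOC: (2*3 + 0.5)*z = 7 + 0.5*(-0.2164 - 0.4505)
z^{k+1} = 1.0256
Step 3: u-update.
u^{k+1} = -0.4505 - 0.2164 - 1.0256 = -1.6925
Step 4: Primal residual = |-0.2164 - 1.0256| = 1.242


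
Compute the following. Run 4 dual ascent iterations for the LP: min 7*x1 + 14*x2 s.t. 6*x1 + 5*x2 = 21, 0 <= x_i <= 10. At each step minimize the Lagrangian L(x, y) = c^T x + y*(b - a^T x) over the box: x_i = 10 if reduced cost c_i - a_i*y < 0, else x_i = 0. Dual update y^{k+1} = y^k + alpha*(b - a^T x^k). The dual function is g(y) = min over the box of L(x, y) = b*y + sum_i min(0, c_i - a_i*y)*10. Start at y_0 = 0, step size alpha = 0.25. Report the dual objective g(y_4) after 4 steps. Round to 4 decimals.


Dual ascent for LP: min 7*x1 + 14*x2, 6*x1 + 5*x2 = 21, 0 <= x_i <= 10
Step 1: y^k = 0.0, reduced costs: (7.0, 14.0)
  x^k = (0.0, 0.0), subgradient = b - a^T x = 21.0
  y^{k+1} = 0.0 + 0.25*21.0 = 5.25
Step 2: y^k = 5.25, reduced costs: (-24.5, -12.25)
  x^k = (10.0, 10.0), subgradient = b - a^T x = -89.0
  y^{k+1} = 5.25 + 0.25*-89.0 = -17.0
Step 3: y^k = -17.0, reduced costs: (109.0, 99.0)
  x^k = (0.0, 0.0), subgradient = b - a^T x = 21.0
  y^{k+1} = -17.0 + 0.25*21.0 = -11.75
Step 4: y^k = -11.75, reduced costs: (77.5, 72.75)
  x^k = (0.0, 0.0), subgradient = b - a^T x = 21.0
  y^{k+1} = -11.75 + 0.25*21.0 = -6.5
Dual objective at y_4 = -6.5: reduced costs (46.0, 46.5), box minimizer x = (0.0, 0.0)
g(y_4) = b*y + (c1 - a1*y)*x1 + (c2 - a2*y)*x2 = 21*(-6.5) + 46.0*0.0 + 46.5*0.0 = -136.5 + 0.0 + 0.0 = -136.5
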